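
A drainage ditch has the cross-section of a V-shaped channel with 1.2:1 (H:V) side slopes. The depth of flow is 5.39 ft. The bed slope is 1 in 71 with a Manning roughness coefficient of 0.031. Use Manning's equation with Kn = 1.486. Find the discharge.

Q = 322 ft³/s

For a triangular section with side slope z = 1.2: A = zy² = 1.2×5.39² = 34.86 ft²; P = 2y√(1+z²) = 2×5.39×1.562 = 16.84 ft.
Hydraulic radius R = A/P = 34.86/16.84 = 2.07 ft.
Manning's equation: Q = (1.486/n) A R^(2/3) S^(1/2) = (1.486/0.031) × 34.86 × 2.07^(2/3) × 0.01408^(1/2) = 322 ft³/s.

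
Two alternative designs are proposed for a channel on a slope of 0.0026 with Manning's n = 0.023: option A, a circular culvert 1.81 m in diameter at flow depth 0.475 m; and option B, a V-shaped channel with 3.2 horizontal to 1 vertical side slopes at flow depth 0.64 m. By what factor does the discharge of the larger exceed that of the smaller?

Channel A: For a circular section of diameter D = 1.81 m at depth y = 0.475 m, the central angle is θ = 2 arccos(1 − 2y/D) = 2.151 rad. Then A = (D²/8)(θ − sin θ) = 0.5386 m² and P = Dθ/2 = 1.947 m. Hydraulic radius R = A/P = 0.5386/1.947 = 0.2766 m. Q_A = (1/0.023)·0.5386·0.2766^(2/3)·√0.0026 = 0.5069 m³/s.
Channel B: For a triangular section with side slope z = 3.2: A = zy² = 3.2×0.64² = 1.311 m²; P = 2y√(1+z²) = 2×0.64×3.353 = 4.291 m. Hydraulic radius R = A/P = 1.311/4.291 = 0.3054 m. Q_B = (1/0.023)·1.311·0.3054^(2/3)·√0.0026 = 1.318 m³/s.
The larger discharge is 1.318 m³/s and the smaller is 0.5069 m³/s; the ratio is 2.6.

2.6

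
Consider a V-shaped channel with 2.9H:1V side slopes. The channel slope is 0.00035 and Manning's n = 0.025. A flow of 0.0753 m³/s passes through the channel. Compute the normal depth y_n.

y_n = 0.342 m

Manning's equation rearranged: A R^(2/3) = nQ / (1·√S) = 0.025 × 0.0753 / (√0.00035) = 0.1006.
Try y = 0.273 m: A R^(2/3) = 0.05519 — too small.
Try y = 0.342 m: A R^(2/3) = 0.1007 — close enough.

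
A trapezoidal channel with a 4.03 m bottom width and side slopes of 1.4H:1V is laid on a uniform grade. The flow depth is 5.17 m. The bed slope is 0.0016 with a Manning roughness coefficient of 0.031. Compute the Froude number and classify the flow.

With bottom width b = 4.03 m and side slope z = 1.4: A = (b + zy)y = (4.03 + 1.4×5.17)×5.17 = 58.26 m²; P = b + 2y√(1+z²) = 4.03 + 2×5.17×1.72 = 21.82 m.
Hydraulic radius R = A/P = 58.26/21.82 = 2.67 m.
V = (1/n) R^(2/3) √S = (1/0.031) × 2.67^(2/3) × √0.0016 = 2.483 m/s. Hydraulic depth D_h = A/T = 58.26/18.51 = 3.148 m.
Froude number Fr = V/√(g·D_h) = 2.483/√(9.81×3.148) = 0.447, which is less than 1, so the flow is subcritical.

subcritical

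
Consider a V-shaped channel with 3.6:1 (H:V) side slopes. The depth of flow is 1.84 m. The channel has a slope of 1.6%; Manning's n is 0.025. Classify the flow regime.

For a triangular section with side slope z = 3.6: A = zy² = 3.6×1.84² = 12.19 m²; P = 2y√(1+z²) = 2×1.84×3.736 = 13.75 m.
Hydraulic radius R = A/P = 12.19/13.75 = 0.8864 m.
V = (1/n) R^(2/3) √S = (1/0.025) × 0.8864^(2/3) × √0.016 = 4.669 m/s. Hydraulic depth D_h = A/T = 12.19/13.25 = 0.92 m.
Froude number Fr = V/√(g·D_h) = 4.669/√(9.81×0.92) = 1.55, which is greater than 1, so the flow is supercritical.

supercritical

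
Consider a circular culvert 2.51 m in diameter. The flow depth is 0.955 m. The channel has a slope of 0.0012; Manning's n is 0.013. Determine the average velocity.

For a circular section of diameter D = 2.51 m at depth y = 0.955 m, the central angle is θ = 2 arccos(1 − 2y/D) = 2.659 rad. Then A = (D²/8)(θ − sin θ) = 1.728 m² and P = Dθ/2 = 3.337 m.
Hydraulic radius R = A/P = 1.728/3.337 = 0.5179 m.
From Manning's equation, V = (1/n) R^(2/3) S^(1/2) = (1/0.013) × 0.5179^(2/3) × 0.0012^(1/2) = 1.72 m/s.

V = 1.72 m/s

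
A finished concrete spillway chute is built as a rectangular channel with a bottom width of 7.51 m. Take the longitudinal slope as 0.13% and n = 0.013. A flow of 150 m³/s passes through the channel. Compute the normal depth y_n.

Manning's equation rearranged: A R^(2/3) = nQ / (1·√S) = 0.013 × 150 / (√0.0013) = 54.08.
Try y = 3.51 m: A R^(2/3) = 39.21 — too small.
Try y = 4.91 m: A R^(2/3) = 61 — too large.
Try y = 4.47 m: A R^(2/3) = 54.01 — close enough.

y_n = 4.47 m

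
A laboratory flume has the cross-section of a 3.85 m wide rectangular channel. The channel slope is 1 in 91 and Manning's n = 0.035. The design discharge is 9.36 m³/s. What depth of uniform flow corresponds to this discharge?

Manning's equation rearranged: A R^(2/3) = nQ / (1·√S) = 0.035 × 9.36 / (√0.01099) = 3.125.
Trying y = 0.878 m: A R^(2/3) = 2.413 — too small.
Trying y = 1.28 m: A R^(2/3) = 4.136 — too large.
Trying y = 1.05 m: A R^(2/3) = 3.124 — matches.

y_n = 1.05 m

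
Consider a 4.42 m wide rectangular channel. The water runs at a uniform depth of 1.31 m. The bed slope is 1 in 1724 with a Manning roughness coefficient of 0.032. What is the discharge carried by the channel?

Flow area A = b·y = 4.42 × 1.31 = 5.79 m². Wetted perimeter P = b + 2y = 4.42 + 2×1.31 = 7.04 m.
Hydraulic radius R = A/P = 5.79/7.04 = 0.8225 m.
Manning's equation: Q = (1/n) A R^(2/3) S^(1/2) = (1/0.032) × 5.79 × 0.8225^(2/3) × 0.00058^(1/2) = 3.83 m³/s.

Q = 3.83 m³/s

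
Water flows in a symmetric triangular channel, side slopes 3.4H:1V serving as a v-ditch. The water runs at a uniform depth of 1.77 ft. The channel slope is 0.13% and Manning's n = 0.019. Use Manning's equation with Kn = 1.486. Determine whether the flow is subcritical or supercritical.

subcritical

For a triangular section with side slope z = 3.4: A = zy² = 3.4×1.77² = 10.65 ft²; P = 2y√(1+z²) = 2×1.77×3.544 = 12.55 ft.
Hydraulic radius R = A/P = 10.65/12.55 = 0.849 ft.
V = (1.486/n) R^(2/3) √S = (1.486/0.019) × 0.849^(2/3) × √0.0013 = 2.528 ft/s. Hydraulic depth D_h = A/T = 10.65/12.04 = 0.885 ft.
Froude number Fr = V/√(g·D_h) = 2.528/√(32.2×0.885) = 0.474, which is less than 1, so the flow is subcritical.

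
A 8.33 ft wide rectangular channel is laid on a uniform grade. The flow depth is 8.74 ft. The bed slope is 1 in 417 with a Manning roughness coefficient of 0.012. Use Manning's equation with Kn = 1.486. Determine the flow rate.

Q = 881 ft³/s

Flow area A = b·y = 8.33 × 8.74 = 72.8 ft². Wetted perimeter P = b + 2y = 8.33 + 2×8.74 = 25.81 ft.
Hydraulic radius R = A/P = 72.8/25.81 = 2.821 ft.
Manning's equation: Q = (1.486/n) A R^(2/3) S^(1/2) = (1.486/0.012) × 72.8 × 2.821^(2/3) × 0.002398^(1/2) = 881 ft³/s.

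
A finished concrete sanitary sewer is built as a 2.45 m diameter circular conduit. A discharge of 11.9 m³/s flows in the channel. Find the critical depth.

At critical depth, Q² T / (g A³) = 1, i.e. A³/T = Q²/g = 11.9²/9.81 = 14.44.
At y = 1.77 m: A³/T = 22.11 — too large.
At y = 1.24 m: A³/T = 5.6 — too small.
At y = 1.59 m: A³/T = 14.52 — ≈ 14.44.

y_c = 1.59 m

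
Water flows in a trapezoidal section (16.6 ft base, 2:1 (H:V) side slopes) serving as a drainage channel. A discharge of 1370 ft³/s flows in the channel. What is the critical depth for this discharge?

y_c = 4.87 ft

At critical depth, Q² T / (g A³) = 1, i.e. A³/T = Q²/g = 1370²/32.2 = 58290.
Try y = 3.9 ft: A³/T = 26760 — low.
Try y = 5.47 ft: A³/T = 88840 — high.
Try y = 4.87 ft: A³/T = 58500 — ≈ 58290.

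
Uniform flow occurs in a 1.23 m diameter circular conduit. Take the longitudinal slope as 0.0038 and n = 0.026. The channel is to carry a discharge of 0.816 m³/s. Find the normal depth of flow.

Manning's equation rearranged: A R^(2/3) = nQ / (1·√S) = 0.026 × 0.816 / (√0.0038) = 0.3442.
Try y = 0.5 m: A R^(2/3) = 0.1879 — low.
Try y = 0.83 m: A R^(2/3) = 0.4315 — high.
Try y = 0.712 m: A R^(2/3) = 0.344 — ≈ 0.3442.

y_n = 0.712 m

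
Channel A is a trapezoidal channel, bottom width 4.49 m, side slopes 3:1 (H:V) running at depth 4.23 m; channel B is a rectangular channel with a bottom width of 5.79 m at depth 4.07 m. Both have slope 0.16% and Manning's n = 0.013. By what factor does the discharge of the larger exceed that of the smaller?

3.81

Channel A: With bottom width b = 4.49 m and side slope z = 3: A = (b + zy)y = (4.49 + 3×4.23)×4.23 = 72.67 m²; P = b + 2y√(1+z²) = 4.49 + 2×4.23×3.162 = 31.24 m. Hydraulic radius R = A/P = 72.67/31.24 = 2.326 m. Q_A = (1/0.013)·72.67·2.326^(2/3)·√0.0016 = 392.5 m³/s.
Channel B: Flow area A = b·y = 5.79 × 4.07 = 23.57 m². Wetted perimeter P = b + 2y = 5.79 + 2×4.07 = 13.93 m. Hydraulic radius R = A/P = 23.57/13.93 = 1.692 m. Q_B = (1/0.013)·23.57·1.692^(2/3)·√0.0016 = 102.9 m³/s.
The larger discharge is 392.5 m³/s and the smaller is 102.9 m³/s; the ratio is 3.81.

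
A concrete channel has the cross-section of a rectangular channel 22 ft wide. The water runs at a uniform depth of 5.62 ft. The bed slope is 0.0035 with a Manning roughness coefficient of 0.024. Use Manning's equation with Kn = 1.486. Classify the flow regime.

Flow area A = b·y = 22 × 5.62 = 123.6 ft². Wetted perimeter P = b + 2y = 22 + 2×5.62 = 33.24 ft.
Hydraulic radius R = A/P = 123.6/33.24 = 3.72 ft.
V = (1.486/n) R^(2/3) √S = (1.486/0.024) × 3.72^(2/3) × √0.0035 = 8.794 ft/s. Hydraulic depth D_h = A/T = 123.6/22 = 5.62 ft.
Froude number Fr = V/√(g·D_h) = 8.794/√(32.2×5.62) = 0.654, which is less than 1, so the flow is subcritical.

subcritical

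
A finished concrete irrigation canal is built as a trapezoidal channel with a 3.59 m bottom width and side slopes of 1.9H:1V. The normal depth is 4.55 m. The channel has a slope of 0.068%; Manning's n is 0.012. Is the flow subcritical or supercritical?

subcritical

With bottom width b = 3.59 m and side slope z = 1.9: A = (b + zy)y = (3.59 + 1.9×4.55)×4.55 = 55.67 m²; P = b + 2y√(1+z²) = 3.59 + 2×4.55×2.147 = 23.13 m.
Hydraulic radius R = A/P = 55.67/23.13 = 2.407 m.
V = (1/n) R^(2/3) √S = (1/0.012) × 2.407^(2/3) × √0.00068 = 3.903 m/s. Hydraulic depth D_h = A/T = 55.67/20.88 = 2.666 m.
Froude number Fr = V/√(g·D_h) = 3.903/√(9.81×2.666) = 0.763, which is less than 1, so the flow is subcritical.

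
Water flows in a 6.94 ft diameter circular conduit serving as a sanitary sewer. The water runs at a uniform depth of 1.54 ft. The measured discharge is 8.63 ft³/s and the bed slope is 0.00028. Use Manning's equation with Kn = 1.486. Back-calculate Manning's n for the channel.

n = 0.017

For a circular section of diameter D = 6.94 ft at depth y = 1.54 ft, the central angle is θ = 2 arccos(1 − 2y/D) = 1.962 rad. Then A = (D²/8)(θ − sin θ) = 6.246 ft² and P = Dθ/2 = 6.808 ft.
Hydraulic radius R = A/P = 6.246/6.808 = 0.9175 ft.
Rearranging Manning's equation: n = (1.486/Q) A R^(2/3) S^(1/2) = (1.486/8.63) × 6.246 × 0.9175^(2/3) × √0.00028 = 0.017.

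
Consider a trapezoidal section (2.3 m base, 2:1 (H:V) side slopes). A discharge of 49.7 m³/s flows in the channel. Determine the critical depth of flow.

At critical depth, Q² T / (g A³) = 1, i.e. A³/T = Q²/g = 49.7²/9.81 = 251.8.
Try y = 2.71 m: A³/T = 696.9 — high.
Try y = 1.9 m: A³/T = 157.3 — low.
Try y = 2.13 m: A³/T = 252.1 — ≈ 251.8.

y_c = 2.13 m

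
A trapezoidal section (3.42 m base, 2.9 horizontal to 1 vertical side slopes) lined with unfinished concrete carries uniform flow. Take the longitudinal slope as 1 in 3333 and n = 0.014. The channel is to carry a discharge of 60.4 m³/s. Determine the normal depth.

y_n = 2.94 m

Manning's equation rearranged: A R^(2/3) = nQ / (1·√S) = 0.014 × 60.4 / (√0.0003) = 48.82.
Trying y = 2.55 m: A R^(2/3) = 35.27 — low.
Trying y = 3.63 m: A R^(2/3) = 79.58 — high.
Trying y = 2.94 m: A R^(2/3) = 48.78 — matches.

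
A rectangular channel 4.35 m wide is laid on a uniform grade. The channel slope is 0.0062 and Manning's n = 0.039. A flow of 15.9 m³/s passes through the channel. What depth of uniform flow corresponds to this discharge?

y_n = 1.82 m

Manning's equation rearranged: A R^(2/3) = nQ / (1·√S) = 0.039 × 15.9 / (√0.0062) = 7.875.
Try y = 1.41 m: A R^(2/3) = 5.527 — low.
Try y = 2.08 m: A R^(2/3) = 9.425 — high.
Try y = 1.82 m: A R^(2/3) = 7.869 — ≈ 7.875.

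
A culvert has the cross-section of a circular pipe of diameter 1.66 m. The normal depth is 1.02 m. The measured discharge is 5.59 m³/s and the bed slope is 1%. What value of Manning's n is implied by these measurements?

n = 0.015

For a circular section of diameter D = 1.66 m at depth y = 1.02 m, the central angle is θ = 2 arccos(1 − 2y/D) = 3.604 rad. Then A = (D²/8)(θ − sin θ) = 1.395 m² and P = Dθ/2 = 2.991 m.
Hydraulic radius R = A/P = 1.395/2.991 = 0.4663 m.
Rearranging Manning's equation: n = (1/Q) A R^(2/3) S^(1/2) = (1/5.59) × 1.395 × 0.4663^(2/3) × √0.01 = 0.015.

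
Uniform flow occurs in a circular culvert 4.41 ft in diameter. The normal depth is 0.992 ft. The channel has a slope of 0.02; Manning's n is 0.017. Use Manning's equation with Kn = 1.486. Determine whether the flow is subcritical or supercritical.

For a circular section of diameter D = 4.41 ft at depth y = 0.992 ft, the central angle is θ = 2 arccos(1 − 2y/D) = 1.977 rad. Then A = (D²/8)(θ − sin θ) = 2.572 ft² and P = Dθ/2 = 4.358 ft.
Hydraulic radius R = A/P = 2.572/4.358 = 0.59 ft.
V = (1.486/n) R^(2/3) √S = (1.486/0.017) × 0.59^(2/3) × √0.02 = 8.696 ft/s. Hydraulic depth D_h = A/T = 2.572/3.683 = 0.6983 ft.
Froude number Fr = V/√(g·D_h) = 8.696/√(32.2×0.6983) = 1.83, which is greater than 1, so the flow is supercritical.

supercritical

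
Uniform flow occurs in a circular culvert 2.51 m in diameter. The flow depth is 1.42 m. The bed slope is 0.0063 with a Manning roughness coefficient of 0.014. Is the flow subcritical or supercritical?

For a circular section of diameter D = 2.51 m at depth y = 1.42 m, the central angle is θ = 2 arccos(1 − 2y/D) = 3.405 rad. Then A = (D²/8)(θ − sin θ) = 2.887 m² and P = Dθ/2 = 4.274 m.
Hydraulic radius R = A/P = 2.887/4.274 = 0.6755 m.
V = (1/n) R^(2/3) √S = (1/0.014) × 0.6755^(2/3) × √0.0063 = 4.365 m/s. Hydraulic depth D_h = A/T = 2.887/2.488 = 1.16 m.
Froude number Fr = V/√(g·D_h) = 4.365/√(9.81×1.16) = 1.29, which is greater than 1, so the flow is supercritical.

supercritical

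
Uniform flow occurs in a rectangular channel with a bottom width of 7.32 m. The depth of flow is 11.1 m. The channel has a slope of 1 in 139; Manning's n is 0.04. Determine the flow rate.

Flow area A = b·y = 7.32 × 11.1 = 81.25 m². Wetted perimeter P = b + 2y = 7.32 + 2×11.1 = 29.52 m.
Hydraulic radius R = A/P = 81.25/29.52 = 2.752 m.
Manning's equation: Q = (1/n) A R^(2/3) S^(1/2) = (1/0.04) × 81.25 × 2.752^(2/3) × 0.007194^(1/2) = 338 m³/s.

Q = 338 m³/s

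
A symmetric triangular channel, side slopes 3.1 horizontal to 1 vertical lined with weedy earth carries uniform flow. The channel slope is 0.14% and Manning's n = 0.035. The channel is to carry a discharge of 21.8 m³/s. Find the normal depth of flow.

Manning's equation rearranged: A R^(2/3) = nQ / (1·√S) = 0.035 × 21.8 / (√0.0014) = 20.39.
At y = 2.77 m: A R^(2/3) = 28.6 — over.
At y = 2.03 m: A R^(2/3) = 12.48 — short.
At y = 2.44 m: A R^(2/3) = 20.39 — matches.

y_n = 2.44 m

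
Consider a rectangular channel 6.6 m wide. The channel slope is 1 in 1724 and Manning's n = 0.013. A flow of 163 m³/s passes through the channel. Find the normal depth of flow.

Manning's equation rearranged: A R^(2/3) = nQ / (1·√S) = 0.013 × 163 / (√0.00058) = 87.98.
Trying y = 5.57 m: A R^(2/3) = 59.75 — low.
Trying y = 9 m: A R^(2/3) = 106.9 — high.
Trying y = 7.64 m: A R^(2/3) = 87.98 — ≈ 87.98.

y_n = 7.64 m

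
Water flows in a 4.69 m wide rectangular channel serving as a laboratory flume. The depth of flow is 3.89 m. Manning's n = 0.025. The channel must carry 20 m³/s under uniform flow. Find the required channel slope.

S = 0.000452

Flow area A = b·y = 4.69 × 3.89 = 18.24 m². Wetted perimeter P = b + 2y = 4.69 + 2×3.89 = 12.47 m.
Hydraulic radius R = A/P = 18.24/12.47 = 1.463 m.
From Manning's equation, S = [nQ / (1 A R^(2/3))]² = [0.025 × 20 / (1 × 18.24 × 1.463^(2/3))]² = 0.000452.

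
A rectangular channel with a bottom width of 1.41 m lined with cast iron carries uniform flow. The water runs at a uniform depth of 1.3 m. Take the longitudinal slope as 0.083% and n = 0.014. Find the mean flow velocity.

V = 1.22 m/s

Flow area A = b·y = 1.41 × 1.3 = 1.833 m². Wetted perimeter P = b + 2y = 1.41 + 2×1.3 = 4.01 m.
Hydraulic radius R = A/P = 1.833/4.01 = 0.4571 m.
From Manning's equation, V = (1/n) R^(2/3) S^(1/2) = (1/0.014) × 0.4571^(2/3) × 0.00083^(1/2) = 1.22 m/s.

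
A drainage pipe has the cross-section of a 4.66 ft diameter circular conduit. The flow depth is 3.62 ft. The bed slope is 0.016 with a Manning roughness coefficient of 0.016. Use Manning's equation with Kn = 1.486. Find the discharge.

For a circular section of diameter D = 4.66 ft at depth y = 3.62 ft, the central angle is θ = 2 arccos(1 − 2y/D) = 4.315 rad. Then A = (D²/8)(θ − sin θ) = 14.22 ft² and P = Dθ/2 = 10.05 ft.
Hydraulic radius R = A/P = 14.22/10.05 = 1.414 ft.
Manning's equation: Q = (1.486/n) A R^(2/3) S^(1/2) = (1.486/0.016) × 14.22 × 1.414^(2/3) × 0.016^(1/2) = 210 ft³/s.

Q = 210 ft³/s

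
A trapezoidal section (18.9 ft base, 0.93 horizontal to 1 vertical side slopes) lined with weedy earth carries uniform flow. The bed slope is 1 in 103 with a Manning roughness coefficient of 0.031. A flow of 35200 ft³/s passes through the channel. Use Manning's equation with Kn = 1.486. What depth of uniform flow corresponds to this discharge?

y_n = 28.8 ft

Manning's equation rearranged: A R^(2/3) = nQ / (1.486·√S) = 0.031 × 35200 / (1.486 × √0.009709) = 7453.
Try y = 32.8 ft: A R^(2/3) = 9828 — over.
Try y = 20.4 ft: A R^(2/3) = 3670 — short.
Try y = 28.8 ft: A R^(2/3) = 7454 — matches.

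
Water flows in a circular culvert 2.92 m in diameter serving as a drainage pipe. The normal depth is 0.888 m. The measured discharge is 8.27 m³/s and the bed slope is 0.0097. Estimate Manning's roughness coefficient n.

For a circular section of diameter D = 2.92 m at depth y = 0.888 m, the central angle is θ = 2 arccos(1 − 2y/D) = 2.336 rad. Then A = (D²/8)(θ − sin θ) = 1.722 m² and P = Dθ/2 = 3.411 m.
Hydraulic radius R = A/P = 1.722/3.411 = 0.5048 m.
Rearranging Manning's equation: n = (1/Q) A R^(2/3) S^(1/2) = (1/8.27) × 1.722 × 0.5048^(2/3) × √0.0097 = 0.013.

n = 0.013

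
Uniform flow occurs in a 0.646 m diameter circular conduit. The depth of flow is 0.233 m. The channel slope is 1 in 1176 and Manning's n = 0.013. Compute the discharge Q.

Q = 0.0607 m³/s

For a circular section of diameter D = 0.646 m at depth y = 0.233 m, the central angle is θ = 2 arccos(1 − 2y/D) = 2.577 rad. Then A = (D²/8)(θ − sin θ) = 0.1065 m² and P = Dθ/2 = 0.8323 m.
Hydraulic radius R = A/P = 0.1065/0.8323 = 0.128 m.
Manning's equation: Q = (1/n) A R^(2/3) S^(1/2) = (1/0.013) × 0.1065 × 0.128^(2/3) × 0.0008503^(1/2) = 0.0607 m³/s.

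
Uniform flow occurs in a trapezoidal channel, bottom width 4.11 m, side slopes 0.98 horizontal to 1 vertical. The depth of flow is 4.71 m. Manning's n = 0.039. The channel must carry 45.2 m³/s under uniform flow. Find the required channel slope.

With bottom width b = 4.11 m and side slope z = 0.98: A = (b + zy)y = (4.11 + 0.98×4.71)×4.71 = 41.1 m²; P = b + 2y√(1+z²) = 4.11 + 2×4.71×1.4 = 17.3 m.
Hydraulic radius R = A/P = 41.1/17.3 = 2.376 m.
From Manning's equation, S = [nQ / (1 A R^(2/3))]² = [0.039 × 45.2 / (1 × 41.1 × 2.376^(2/3))]² = 0.00058.

S = 0.00058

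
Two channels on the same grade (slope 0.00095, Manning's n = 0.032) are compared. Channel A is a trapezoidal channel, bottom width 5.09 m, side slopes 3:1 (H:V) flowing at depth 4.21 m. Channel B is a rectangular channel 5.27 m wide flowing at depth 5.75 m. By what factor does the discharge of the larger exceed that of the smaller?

Channel A: With bottom width b = 5.09 m and side slope z = 3: A = (b + zy)y = (5.09 + 3×4.21)×4.21 = 74.6 m²; P = b + 2y√(1+z²) = 5.09 + 2×4.21×3.162 = 31.72 m. Hydraulic radius R = A/P = 74.6/31.72 = 2.352 m. Q_A = (1/0.032)·74.6·2.352^(2/3)·√0.00095 = 127.1 m³/s.
Channel B: Flow area A = b·y = 5.27 × 5.75 = 30.3 m². Wetted perimeter P = b + 2y = 5.27 + 2×5.75 = 16.77 m. Hydraulic radius R = A/P = 30.3/16.77 = 1.807 m. Q_B = (1/0.032)·30.3·1.807^(2/3)·√0.00095 = 43.3 m³/s.
The larger discharge is 127.1 m³/s and the smaller is 43.3 m³/s; the ratio is 2.94.

2.94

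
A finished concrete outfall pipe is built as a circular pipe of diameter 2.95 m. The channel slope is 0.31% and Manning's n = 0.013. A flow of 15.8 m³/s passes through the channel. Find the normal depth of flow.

y_n = 1.75 m

Manning's equation rearranged: A R^(2/3) = nQ / (1·√S) = 0.013 × 15.8 / (√0.0031) = 3.689.
Trying y = 1.21 m: A R^(2/3) = 1.968 — low.
Trying y = 2 m: A R^(2/3) = 4.476 — high.
Trying y = 1.75 m: A R^(2/3) = 3.683 — close enough.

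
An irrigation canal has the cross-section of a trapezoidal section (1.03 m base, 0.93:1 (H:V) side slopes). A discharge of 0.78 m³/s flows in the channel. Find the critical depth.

At critical depth, Q² T / (g A³) = 1, i.e. A³/T = Q²/g = 0.78²/9.81 = 0.06202.
Trying y = 0.409 m: A³/T = 0.1072 — too large.
Trying y = 0.268 m: A³/T = 0.02636 — too small.
Trying y = 0.347 m: A³/T = 0.06173 — matches.

y_c = 0.347 m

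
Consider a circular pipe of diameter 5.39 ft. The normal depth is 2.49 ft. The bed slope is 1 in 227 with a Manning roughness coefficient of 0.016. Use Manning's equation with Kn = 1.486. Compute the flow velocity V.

For a circular section of diameter D = 5.39 ft at depth y = 2.49 ft, the central angle is θ = 2 arccos(1 − 2y/D) = 2.989 rad. Then A = (D²/8)(θ − sin θ) = 10.3 ft² and P = Dθ/2 = 8.056 ft.
Hydraulic radius R = A/P = 10.3/8.056 = 1.279 ft.
From Manning's equation, V = (1.486/n) R^(2/3) S^(1/2) = (1.486/0.016) × 1.279^(2/3) × 0.004405^(1/2) = 7.26 ft/s.

V = 7.26 ft/s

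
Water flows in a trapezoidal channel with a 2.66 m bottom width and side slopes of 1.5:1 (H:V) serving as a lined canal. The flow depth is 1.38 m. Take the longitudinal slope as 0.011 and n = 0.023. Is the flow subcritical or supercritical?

With bottom width b = 2.66 m and side slope z = 1.5: A = (b + zy)y = (2.66 + 1.5×1.38)×1.38 = 6.527 m²; P = b + 2y√(1+z²) = 2.66 + 2×1.38×1.803 = 7.636 m.
Hydraulic radius R = A/P = 6.527/7.636 = 0.8549 m.
V = (1/n) R^(2/3) √S = (1/0.023) × 0.8549^(2/3) × √0.011 = 4.107 m/s. Hydraulic depth D_h = A/T = 6.527/6.8 = 0.9599 m.
Froude number Fr = V/√(g·D_h) = 4.107/√(9.81×0.9599) = 1.34, which is greater than 1, so the flow is supercritical.

supercritical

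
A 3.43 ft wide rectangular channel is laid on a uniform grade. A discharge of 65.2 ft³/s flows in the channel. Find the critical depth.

For a rectangular channel, critical depth y_c = (q²/g)^(1/3) where q = Q/b = 65.2/3.43 = 19.01 ft²/s.
So y_c = (19.01²/32.2)^(1/3) = 2.24 ft.

y_c = 2.24 ft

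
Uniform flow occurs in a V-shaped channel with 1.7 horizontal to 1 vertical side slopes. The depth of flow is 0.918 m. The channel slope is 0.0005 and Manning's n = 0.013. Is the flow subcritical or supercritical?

subcritical

For a triangular section with side slope z = 1.7: A = zy² = 1.7×0.918² = 1.433 m²; P = 2y√(1+z²) = 2×0.918×1.972 = 3.621 m.
Hydraulic radius R = A/P = 1.433/3.621 = 0.3956 m.
V = (1/n) R^(2/3) √S = (1/0.013) × 0.3956^(2/3) × √0.0005 = 0.927 m/s. Hydraulic depth D_h = A/T = 1.433/3.121 = 0.459 m.
Froude number Fr = V/√(g·D_h) = 0.927/√(9.81×0.459) = 0.437, which is less than 1, so the flow is subcritical.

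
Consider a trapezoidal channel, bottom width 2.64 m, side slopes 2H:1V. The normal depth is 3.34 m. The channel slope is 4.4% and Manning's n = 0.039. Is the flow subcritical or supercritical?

With bottom width b = 2.64 m and side slope z = 2: A = (b + zy)y = (2.64 + 2×3.34)×3.34 = 31.13 m²; P = b + 2y√(1+z²) = 2.64 + 2×3.34×2.236 = 17.58 m.
Hydraulic radius R = A/P = 31.13/17.58 = 1.771 m.
V = (1/n) R^(2/3) √S = (1/0.039) × 1.771^(2/3) × √0.044 = 7.873 m/s. Hydraulic depth D_h = A/T = 31.13/16 = 1.946 m.
Froude number Fr = V/√(g·D_h) = 7.873/√(9.81×1.946) = 1.8, which is greater than 1, so the flow is supercritical.

supercritical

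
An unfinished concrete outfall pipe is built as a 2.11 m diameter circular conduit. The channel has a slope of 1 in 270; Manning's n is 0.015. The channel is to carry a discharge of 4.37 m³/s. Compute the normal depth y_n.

Manning's equation rearranged: A R^(2/3) = nQ / (1·√S) = 0.015 × 4.37 / (√0.003704) = 1.077.
Trying y = 1.12 m: A R^(2/3) = 1.262 — too large.
Trying y = 0.907 m: A R^(2/3) = 0.8764 — too small.
Trying y = 1.02 m: A R^(2/3) = 1.077 — matches.

y_n = 1.02 m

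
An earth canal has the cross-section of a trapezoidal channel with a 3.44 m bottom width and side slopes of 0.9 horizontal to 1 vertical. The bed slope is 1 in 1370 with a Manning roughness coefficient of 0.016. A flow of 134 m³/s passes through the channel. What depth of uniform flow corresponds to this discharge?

Manning's equation rearranged: A R^(2/3) = nQ / (1·√S) = 0.016 × 134 / (√0.0007299) = 79.36.
Try y = 5.75 m: A R^(2/3) = 94.13 — high.
Try y = 4.7 m: A R^(2/3) = 61.73 — low.
Try y = 5.3 m: A R^(2/3) = 79.26 — ≈ 79.36.

y_n = 5.3 m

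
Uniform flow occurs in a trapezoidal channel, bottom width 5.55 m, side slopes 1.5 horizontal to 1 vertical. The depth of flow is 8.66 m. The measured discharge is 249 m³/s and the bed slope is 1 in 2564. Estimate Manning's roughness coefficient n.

With bottom width b = 5.55 m and side slope z = 1.5: A = (b + zy)y = (5.55 + 1.5×8.66)×8.66 = 160.6 m²; P = b + 2y√(1+z²) = 5.55 + 2×8.66×1.803 = 36.77 m.
Hydraulic radius R = A/P = 160.6/36.77 = 4.366 m.
Rearranging Manning's equation: n = (1/Q) A R^(2/3) S^(1/2) = (1/249) × 160.6 × 4.366^(2/3) × √0.00039 = 0.034.

n = 0.034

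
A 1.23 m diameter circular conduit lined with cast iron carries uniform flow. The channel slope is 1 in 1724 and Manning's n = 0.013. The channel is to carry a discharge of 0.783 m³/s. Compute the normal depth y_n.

Manning's equation rearranged: A R^(2/3) = nQ / (1·√S) = 0.013 × 0.783 / (√0.00058) = 0.4226.
Try y = 0.96 m: A R^(2/3) = 0.516 — over.
Try y = 0.646 m: A R^(2/3) = 0.294 — short.
Try y = 0.818 m: A R^(2/3) = 0.4229 — ≈ 0.4226.

y_n = 0.818 m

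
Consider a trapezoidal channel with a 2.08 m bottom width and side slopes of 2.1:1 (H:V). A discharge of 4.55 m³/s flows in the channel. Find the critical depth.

y_c = 0.632 m

At critical depth, Q² T / (g A³) = 1, i.e. A³/T = Q²/g = 4.55²/9.81 = 2.11.
Try y = 0.539 m: A³/T = 1.194 — too small.
Try y = 0.708 m: A³/T = 3.187 — too large.
Try y = 0.632 m: A³/T = 2.109 — ≈ 2.11.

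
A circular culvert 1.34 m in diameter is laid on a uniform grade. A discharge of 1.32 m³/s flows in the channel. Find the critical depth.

At critical depth, Q² T / (g A³) = 1, i.e. A³/T = Q²/g = 1.32²/9.81 = 0.1776.
Trying y = 0.681 m: A³/T = 0.2784 — over.
Trying y = 0.605 m: A³/T = 0.1771 — ≈ 0.1776.

y_c = 0.605 m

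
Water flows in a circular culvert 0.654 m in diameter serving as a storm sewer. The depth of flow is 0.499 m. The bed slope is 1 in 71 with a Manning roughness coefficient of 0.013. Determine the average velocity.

For a circular section of diameter D = 0.654 m at depth y = 0.499 m, the central angle is θ = 2 arccos(1 − 2y/D) = 4.249 rad. Then A = (D²/8)(θ − sin θ) = 0.275 m² and P = Dθ/2 = 1.39 m.
Hydraulic radius R = A/P = 0.275/1.39 = 0.1979 m.
From Manning's equation, V = (1/n) R^(2/3) S^(1/2) = (1/0.013) × 0.1979^(2/3) × 0.01408^(1/2) = 3.1 m/s.

V = 3.1 m/s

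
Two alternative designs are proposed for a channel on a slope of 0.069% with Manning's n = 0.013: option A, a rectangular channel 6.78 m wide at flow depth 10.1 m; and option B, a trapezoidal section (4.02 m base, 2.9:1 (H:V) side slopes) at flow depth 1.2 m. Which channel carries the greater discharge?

Channel A: Flow area A = b·y = 6.78 × 10.1 = 68.48 m². Wetted perimeter P = b + 2y = 6.78 + 2×10.1 = 26.98 m. Hydraulic radius R = A/P = 68.48/26.98 = 2.538 m. Q_A = (1/0.013)·68.48·2.538^(2/3)·√0.00069 = 257.5 m³/s.
Channel B: With bottom width b = 4.02 m and side slope z = 2.9: A = (b + zy)y = (4.02 + 2.9×1.2)×1.2 = 9 m²; P = b + 2y√(1+z²) = 4.02 + 2×1.2×3.068 = 11.38 m. Hydraulic radius R = A/P = 9/11.38 = 0.7907 m. Q_B = (1/0.013)·9·0.7907^(2/3)·√0.00069 = 15.55 m³/s.
Q_A = 257.5 m³/s vs Q_B = 15.55 m³/s, so channel A carries more.

channel A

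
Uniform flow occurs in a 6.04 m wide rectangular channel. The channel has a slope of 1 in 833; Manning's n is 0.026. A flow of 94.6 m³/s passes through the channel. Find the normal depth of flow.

Manning's equation rearranged: A R^(2/3) = nQ / (1·√S) = 0.026 × 94.6 / (√0.0012) = 70.99.
Try y = 7.87 m: A R^(2/3) = 79.98 — too large.
Try y = 5.04 m: A R^(2/3) = 46.51 — too small.
Try y = 7.12 m: A R^(2/3) = 70.98 — matches.

y_n = 7.12 m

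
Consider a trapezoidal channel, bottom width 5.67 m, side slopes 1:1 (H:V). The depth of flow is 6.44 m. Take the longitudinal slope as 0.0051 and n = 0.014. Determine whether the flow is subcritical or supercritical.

With bottom width b = 5.67 m and side slope z = 1: A = (b + zy)y = (5.67 + 1×6.44)×6.44 = 77.99 m²; P = b + 2y√(1+z²) = 5.67 + 2×6.44×1.414 = 23.89 m.
Hydraulic radius R = A/P = 77.99/23.89 = 3.265 m.
V = (1/n) R^(2/3) √S = (1/0.014) × 3.265^(2/3) × √0.0051 = 11.23 m/s. Hydraulic depth D_h = A/T = 77.99/18.55 = 4.204 m.
Froude number Fr = V/√(g·D_h) = 11.23/√(9.81×4.204) = 1.75, which is greater than 1, so the flow is supercritical.

supercritical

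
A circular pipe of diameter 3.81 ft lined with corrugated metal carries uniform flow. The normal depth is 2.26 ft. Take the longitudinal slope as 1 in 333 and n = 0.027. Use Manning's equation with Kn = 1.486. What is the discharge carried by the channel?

For a circular section of diameter D = 3.81 ft at depth y = 2.26 ft, the central angle is θ = 2 arccos(1 − 2y/D) = 3.516 rad. Then A = (D²/8)(θ − sin θ) = 7.045 ft² and P = Dθ/2 = 6.699 ft.
Hydraulic radius R = A/P = 7.045/6.699 = 1.052 ft.
Manning's equation: Q = (1.486/n) A R^(2/3) S^(1/2) = (1.486/0.027) × 7.045 × 1.052^(2/3) × 0.003003^(1/2) = 22 ft³/s.

Q = 22 ft³/s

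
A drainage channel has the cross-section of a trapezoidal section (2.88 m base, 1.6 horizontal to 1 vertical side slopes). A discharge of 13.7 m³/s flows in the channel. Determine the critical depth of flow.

y_c = 1.07 m

At critical depth, Q² T / (g A³) = 1, i.e. A³/T = Q²/g = 13.7²/9.81 = 19.13.
Try y = 1.34 m: A³/T = 42.57 — high.
Try y = 0.916 m: A³/T = 10.85 — low.
Try y = 1.07 m: A³/T = 18.82 — close enough.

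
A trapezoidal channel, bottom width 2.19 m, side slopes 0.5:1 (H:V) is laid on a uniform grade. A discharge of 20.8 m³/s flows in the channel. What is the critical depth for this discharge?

At critical depth, Q² T / (g A³) = 1, i.e. A³/T = Q²/g = 20.8²/9.81 = 44.1.
Trying y = 1.38 m: A³/T = 17.59 — too small.
Trying y = 2.21 m: A³/T = 87.76 — too large.
Trying y = 1.81 m: A³/T = 43.95 — close enough.

y_c = 1.81 m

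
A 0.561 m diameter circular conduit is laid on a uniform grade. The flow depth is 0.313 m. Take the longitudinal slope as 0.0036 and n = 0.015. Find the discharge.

For a circular section of diameter D = 0.561 m at depth y = 0.313 m, the central angle is θ = 2 arccos(1 − 2y/D) = 3.374 rad. Then A = (D²/8)(θ − sin θ) = 0.1418 m² and P = Dθ/2 = 0.9464 m.
Hydraulic radius R = A/P = 0.1418/0.9464 = 0.1498 m.
Manning's equation: Q = (1/n) A R^(2/3) S^(1/2) = (1/0.015) × 0.1418 × 0.1498^(2/3) × 0.0036^(1/2) = 0.16 m³/s.

Q = 0.16 m³/s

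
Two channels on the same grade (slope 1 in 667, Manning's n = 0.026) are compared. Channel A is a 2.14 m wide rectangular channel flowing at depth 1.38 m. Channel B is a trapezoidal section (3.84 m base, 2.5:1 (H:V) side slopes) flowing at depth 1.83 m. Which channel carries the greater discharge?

Channel A: Flow area A = b·y = 2.14 × 1.38 = 2.953 m². Wetted perimeter P = b + 2y = 2.14 + 2×1.38 = 4.9 m. Hydraulic radius R = A/P = 2.953/4.9 = 0.6027 m. Q_A = (1/0.026)·2.953·0.6027^(2/3)·√0.001499 = 3.138 m³/s.
Channel B: With bottom width b = 3.84 m and side slope z = 2.5: A = (b + zy)y = (3.84 + 2.5×1.83)×1.83 = 15.4 m²; P = b + 2y√(1+z²) = 3.84 + 2×1.83×2.693 = 13.69 m. Hydraulic radius R = A/P = 15.4/13.69 = 1.124 m. Q_B = (1/0.026)·15.4·1.124^(2/3)·√0.001499 = 24.8 m³/s.
Q_A = 3.138 m³/s vs Q_B = 24.8 m³/s, so channel B carries more.

channel B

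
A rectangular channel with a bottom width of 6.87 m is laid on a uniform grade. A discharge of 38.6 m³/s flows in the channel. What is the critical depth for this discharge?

y_c = 1.48 m

For a rectangular channel, critical depth y_c = (q²/g)^(1/3) where q = Q/b = 38.6/6.87 = 5.619 m²/s.
So y_c = (5.619²/9.81)^(1/3) = 1.48 m.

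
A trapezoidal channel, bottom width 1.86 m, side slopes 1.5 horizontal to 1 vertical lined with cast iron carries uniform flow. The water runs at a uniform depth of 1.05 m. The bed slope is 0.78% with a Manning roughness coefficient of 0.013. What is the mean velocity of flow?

With bottom width b = 1.86 m and side slope z = 1.5: A = (b + zy)y = (1.86 + 1.5×1.05)×1.05 = 3.607 m²; P = b + 2y√(1+z²) = 1.86 + 2×1.05×1.803 = 5.646 m.
Hydraulic radius R = A/P = 3.607/5.646 = 0.6388 m.
From Manning's equation, V = (1/n) R^(2/3) S^(1/2) = (1/0.013) × 0.6388^(2/3) × 0.0078^(1/2) = 5.04 m/s.

V = 5.04 m/s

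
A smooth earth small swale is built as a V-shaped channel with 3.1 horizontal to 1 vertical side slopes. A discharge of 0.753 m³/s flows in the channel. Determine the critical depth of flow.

At critical depth, Q² T / (g A³) = 1, i.e. A³/T = Q²/g = 0.753²/9.81 = 0.0578.
At y = 0.309 m: A³/T = 0.01354 — short.
At y = 0.482 m: A³/T = 0.125 — over.
At y = 0.413 m: A³/T = 0.05774 — ≈ 0.0578.

y_c = 0.413 m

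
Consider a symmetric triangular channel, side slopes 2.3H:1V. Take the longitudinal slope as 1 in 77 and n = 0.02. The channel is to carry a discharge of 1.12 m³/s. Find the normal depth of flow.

Manning's equation rearranged: A R^(2/3) = nQ / (1·√S) = 0.02 × 1.12 / (√0.01299) = 0.1966.
Trying y = 0.53 m: A R^(2/3) = 0.2516 — over.
Trying y = 0.381 m: A R^(2/3) = 0.1043 — short.
Trying y = 0.483 m: A R^(2/3) = 0.1964 — matches.

y_n = 0.483 m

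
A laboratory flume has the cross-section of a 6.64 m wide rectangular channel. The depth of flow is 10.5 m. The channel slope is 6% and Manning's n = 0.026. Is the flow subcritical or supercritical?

supercritical

Flow area A = b·y = 6.64 × 10.5 = 69.72 m². Wetted perimeter P = b + 2y = 6.64 + 2×10.5 = 27.64 m.
Hydraulic radius R = A/P = 69.72/27.64 = 2.522 m.
V = (1/n) R^(2/3) √S = (1/0.026) × 2.522^(2/3) × √0.06 = 17.46 m/s. Hydraulic depth D_h = A/T = 69.72/6.64 = 10.5 m.
Froude number Fr = V/√(g·D_h) = 17.46/√(9.81×10.5) = 1.72, which is greater than 1, so the flow is supercritical.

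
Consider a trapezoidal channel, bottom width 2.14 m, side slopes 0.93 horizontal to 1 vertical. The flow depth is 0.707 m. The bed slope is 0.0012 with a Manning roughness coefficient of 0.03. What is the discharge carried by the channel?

Q = 1.41 m³/s

With bottom width b = 2.14 m and side slope z = 0.93: A = (b + zy)y = (2.14 + 0.93×0.707)×0.707 = 1.978 m²; P = b + 2y√(1+z²) = 2.14 + 2×0.707×1.366 = 4.071 m.
Hydraulic radius R = A/P = 1.978/4.071 = 0.4858 m.
Manning's equation: Q = (1/n) A R^(2/3) S^(1/2) = (1/0.03) × 1.978 × 0.4858^(2/3) × 0.0012^(1/2) = 1.41 m³/s.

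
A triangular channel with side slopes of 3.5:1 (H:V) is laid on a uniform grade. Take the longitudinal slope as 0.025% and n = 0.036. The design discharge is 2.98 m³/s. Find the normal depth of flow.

Manning's equation rearranged: A R^(2/3) = nQ / (1·√S) = 0.036 × 2.98 / (√0.00025) = 6.785.
Trying y = 1.37 m: A R^(2/3) = 4.973 — too small.
Trying y = 1.92 m: A R^(2/3) = 12.23 — too large.
Trying y = 1.54 m: A R^(2/3) = 6.793 — ≈ 6.785.

y_n = 1.54 m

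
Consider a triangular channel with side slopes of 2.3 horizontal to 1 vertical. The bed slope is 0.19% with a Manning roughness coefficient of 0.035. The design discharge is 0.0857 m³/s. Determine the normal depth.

Manning's equation rearranged: A R^(2/3) = nQ / (1·√S) = 0.035 × 0.0857 / (√0.0019) = 0.06881.
Trying y = 0.227 m: A R^(2/3) = 0.02622 — too small.
Trying y = 0.358 m: A R^(2/3) = 0.08838 — too large.
Trying y = 0.326 m: A R^(2/3) = 0.06885 — close enough.

y_n = 0.326 m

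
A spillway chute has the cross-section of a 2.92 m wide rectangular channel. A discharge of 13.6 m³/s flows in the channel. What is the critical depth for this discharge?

y_c = 1.3 m

For a rectangular channel, critical depth y_c = (q²/g)^(1/3) where q = Q/b = 13.6/2.92 = 4.658 m²/s.
So y_c = (4.658²/9.81)^(1/3) = 1.3 m.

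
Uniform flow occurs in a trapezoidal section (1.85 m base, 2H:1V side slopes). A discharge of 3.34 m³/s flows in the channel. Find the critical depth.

At critical depth, Q² T / (g A³) = 1, i.e. A³/T = Q²/g = 3.34²/9.81 = 1.137.
Try y = 0.618 m: A³/T = 1.605 — high.
Try y = 0.48 m: A³/T = 0.6509 — low.
Try y = 0.562 m: A³/T = 1.139 — ≈ 1.137.

y_c = 0.562 m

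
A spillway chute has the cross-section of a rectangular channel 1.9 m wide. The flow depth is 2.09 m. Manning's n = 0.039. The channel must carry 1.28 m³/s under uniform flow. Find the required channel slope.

S = 0.000279

Flow area A = b·y = 1.9 × 2.09 = 3.971 m². Wetted perimeter P = b + 2y = 1.9 + 2×2.09 = 6.08 m.
Hydraulic radius R = A/P = 3.971/6.08 = 0.6531 m.
From Manning's equation, S = [nQ / (1 A R^(2/3))]² = [0.039 × 1.28 / (1 × 3.971 × 0.6531^(2/3))]² = 0.000279.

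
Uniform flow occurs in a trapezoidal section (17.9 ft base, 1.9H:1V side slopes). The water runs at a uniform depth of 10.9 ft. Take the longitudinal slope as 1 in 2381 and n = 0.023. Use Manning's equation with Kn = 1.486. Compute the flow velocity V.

With bottom width b = 17.9 ft and side slope z = 1.9: A = (b + zy)y = (17.9 + 1.9×10.9)×10.9 = 420.8 ft²; P = b + 2y√(1+z²) = 17.9 + 2×10.9×2.147 = 64.71 ft.
Hydraulic radius R = A/P = 420.8/64.71 = 6.504 ft.
From Manning's equation, V = (1.486/n) R^(2/3) S^(1/2) = (1.486/0.023) × 6.504^(2/3) × 0.00042^(1/2) = 4.61 ft/s.

V = 4.61 ft/s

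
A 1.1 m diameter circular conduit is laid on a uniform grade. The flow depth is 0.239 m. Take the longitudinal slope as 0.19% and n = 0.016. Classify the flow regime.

For a circular section of diameter D = 1.1 m at depth y = 0.239 m, the central angle is θ = 2 arccos(1 − 2y/D) = 1.94 rad. Then A = (D²/8)(θ − sin θ) = 0.1523 m² and P = Dθ/2 = 1.067 m.
Hydraulic radius R = A/P = 0.1523/1.067 = 0.1428 m.
V = (1/n) R^(2/3) √S = (1/0.016) × 0.1428^(2/3) × √0.0019 = 0.7441 m/s. Hydraulic depth D_h = A/T = 0.1523/0.9073 = 0.1679 m.
Froude number Fr = V/√(g·D_h) = 0.7441/√(9.81×0.1679) = 0.58, which is less than 1, so the flow is subcritical.

subcritical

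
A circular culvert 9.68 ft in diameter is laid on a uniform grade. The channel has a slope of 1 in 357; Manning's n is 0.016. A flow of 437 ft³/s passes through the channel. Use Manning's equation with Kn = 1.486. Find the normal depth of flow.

Manning's equation rearranged: A R^(2/3) = nQ / (1.486·√S) = 0.016 × 437 / (1.486 × √0.002801) = 88.9.
Trying y = 4.96 ft: A R^(2/3) = 69.13 — short.
Trying y = 6.49 ft: A R^(2/3) = 104.8 — over.
Trying y = 5.8 ft: A R^(2/3) = 88.93 — close enough.

y_n = 5.8 ft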